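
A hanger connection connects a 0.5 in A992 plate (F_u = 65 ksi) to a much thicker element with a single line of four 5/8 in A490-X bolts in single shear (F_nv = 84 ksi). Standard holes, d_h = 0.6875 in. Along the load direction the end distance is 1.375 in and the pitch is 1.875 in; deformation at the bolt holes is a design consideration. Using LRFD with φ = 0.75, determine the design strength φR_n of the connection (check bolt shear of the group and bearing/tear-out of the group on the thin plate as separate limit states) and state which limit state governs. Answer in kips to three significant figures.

Bolt shear: A_b = π·0.625²/4 = 0.3068 in²; R_n = 84 × 0.3068 × 4 × 1 = 103.1 kips → 0.75 × 103.1 = 77.3 kips.
Bearing (1.2 l_c t F_u ≤ 2.4 d t F_u): upper limit = 2.4·0.625·0.5·65 = 48.75 kips.
  Edge l_c = 1.375 − 0.6875/2 = 1.031 → r_n = 40.22 kips; interior l_c = 1.875 − 0.6875 = 1.188 → r_n = 46.31 kips.
  R_n,bearing = 1·40.22 + 3·46.31 = 179.2 kips → 0.75 × 179.2 = 134 kips.
Bolt shear governs: 77.3 kips.

77.3 kips (bolt shear governs)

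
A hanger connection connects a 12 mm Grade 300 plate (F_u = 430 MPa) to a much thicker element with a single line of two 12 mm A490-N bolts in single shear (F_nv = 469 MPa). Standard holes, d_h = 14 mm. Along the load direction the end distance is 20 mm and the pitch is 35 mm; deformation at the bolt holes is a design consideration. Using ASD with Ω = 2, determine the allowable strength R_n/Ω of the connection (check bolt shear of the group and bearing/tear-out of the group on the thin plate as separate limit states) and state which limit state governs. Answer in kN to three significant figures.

53 kN (bolt shear governs)

Bolt shear: A_b = π·12²/4 = 113.1 mm²; R_n = 469 × 113.1 × 2 × 1 / 1000 = 106.1 kN → 106.1 / 2 = 53 kN.
Bearing (1.2 l_c t F_u ≤ 2.4 d t F_u): upper limit = 2.4·12·12·430 / 1000 = 148.6 kN.
  Edge l_c = 20 − 14/2 = 13 → r_n = 80.5 kN; interior l_c = 35 − 14 = 21 → r_n = 130 kN.
  R_n,bearing = 1·80.5 + 1·130 = 210.5 kN → 210.5 / 2 = 105 kN.
Bolt shear governs: 53 kN.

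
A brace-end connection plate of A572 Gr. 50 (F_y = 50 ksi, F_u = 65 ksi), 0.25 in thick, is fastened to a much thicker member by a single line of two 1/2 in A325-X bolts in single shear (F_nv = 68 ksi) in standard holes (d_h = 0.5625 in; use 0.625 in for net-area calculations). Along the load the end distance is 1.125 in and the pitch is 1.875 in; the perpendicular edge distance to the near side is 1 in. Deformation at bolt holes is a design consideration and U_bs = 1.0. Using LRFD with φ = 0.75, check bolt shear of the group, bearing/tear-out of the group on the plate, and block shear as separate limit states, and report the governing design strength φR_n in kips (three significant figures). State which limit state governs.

Bolt shear: A_b = π·0.5²/4 = 0.1963 in²; R_n = 68 × 0.1963 × 2 × 1 = 26.7 kips → 0.75 × 26.7 = 20 kips.
Bearing: edge l_c = 0.8438, r_n = 16.45 kips; interior l_c = 1.312, r_n = 19.5 kips; R_n = 16.45 + 1·19.5 = 35.95 kips → 27 kips.
Block shear: A_gv = 0.75, A_nv = 0.5156, A_nt = 0.1719 in²; R_n = min(0.6F_uA_nv, 0.6F_yA_gv) + U_bs·F_u·A_nt = 31.28 kips → 23.5 kips.
Bolt shear governs: 20 kips.

20 kips (bolt shear governs)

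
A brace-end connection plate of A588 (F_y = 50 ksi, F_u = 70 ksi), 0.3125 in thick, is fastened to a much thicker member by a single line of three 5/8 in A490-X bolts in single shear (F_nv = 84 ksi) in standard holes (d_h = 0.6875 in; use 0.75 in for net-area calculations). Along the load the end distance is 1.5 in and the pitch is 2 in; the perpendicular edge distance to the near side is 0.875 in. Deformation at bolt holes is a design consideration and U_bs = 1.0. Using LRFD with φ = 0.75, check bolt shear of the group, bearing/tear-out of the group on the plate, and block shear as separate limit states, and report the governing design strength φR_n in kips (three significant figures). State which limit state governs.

Bolt shear: A_b = π·0.625²/4 = 0.3068 in²; R_n = 84 × 0.3068 × 3 × 1 = 77.31 kips → 0.75 × 77.31 = 58 kips.
Bearing: edge l_c = 1.156, r_n = 30.35 kips; interior l_c = 1.312, r_n = 32.81 kips; R_n = 30.35 + 2·32.81 = 95.98 kips → 72 kips.
Block shear: A_gv = 1.719, A_nv = 1.133, A_nt = 0.1562 in²; R_n = min(0.6F_uA_nv, 0.6F_yA_gv) + U_bs·F_u·A_nt = 58.52 kips → 43.9 kips.
Block shear governs: 43.9 kips.

43.9 kips (block shear governs)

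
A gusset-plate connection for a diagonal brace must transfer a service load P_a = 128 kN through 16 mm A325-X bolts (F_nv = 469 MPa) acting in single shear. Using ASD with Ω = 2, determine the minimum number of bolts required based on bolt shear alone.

A_b = π·16²/4 = 201.1 mm².
Per-bolt allowable strength R_n/Ω = 469 × 201.1 × 1 / 1000 / 2 = 47.15 kN.
n ≥ 128 / 47.15 = 2.715 → use 3 bolts.

3 bolts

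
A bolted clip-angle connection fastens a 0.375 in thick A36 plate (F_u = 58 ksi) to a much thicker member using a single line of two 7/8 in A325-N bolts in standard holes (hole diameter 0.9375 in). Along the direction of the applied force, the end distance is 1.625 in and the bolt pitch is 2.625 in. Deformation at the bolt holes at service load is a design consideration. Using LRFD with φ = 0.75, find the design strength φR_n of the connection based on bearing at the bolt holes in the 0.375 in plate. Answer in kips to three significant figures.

Per bolt r_n = 1.2 l_c t F_u ≤ 2.4 d t F_u; upper limit = 2.4 × 0.875 × 0.375 × 58 = 45.68 kips.
Edge bolt: l_c = 1.625 − 0.9375/2 = 1.156 in → 1.2 × 1.156 × 0.375 × 58 = 30.18 → r_n = 30.18 kips.
Interior bolts: l_c = 2.625 − 0.9375 = 1.688 in → 1.2 × 1.688 × 0.375 × 58 = 44.04 → r_n = 44.04 kips.
R_n = 1 × 30.18 + 1 × 44.04 = 74.22 kips.
Design strength φR_n = 0.75 × 74.22 = 55.7 kips.

55.7 kips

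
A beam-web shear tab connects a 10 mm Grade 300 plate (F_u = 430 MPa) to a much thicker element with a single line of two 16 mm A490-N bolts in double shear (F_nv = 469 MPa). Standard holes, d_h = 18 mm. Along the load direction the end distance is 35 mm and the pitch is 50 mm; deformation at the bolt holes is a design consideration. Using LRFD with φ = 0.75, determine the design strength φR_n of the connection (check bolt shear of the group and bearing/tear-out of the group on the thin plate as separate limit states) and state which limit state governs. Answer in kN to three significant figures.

Bolt shear: A_b = π·16²/4 = 201.1 mm²; R_n = 469 × 201.1 × 2 × 2 / 1000 = 377.2 kN → 0.75 × 377.2 = 283 kN.
Bearing (1.2 l_c t F_u ≤ 2.4 d t F_u): upper limit = 2.4·16·10·430 / 1000 = 165.1 kN.
  Edge l_c = 35 − 18/2 = 26 → r_n = 134.2 kN; interior l_c = 50 − 18 = 32 → r_n = 165.1 kN.
  R_n,bearing = 1·134.2 + 1·165.1 = 299.3 kN → 0.75 × 299.3 = 224 kN.
Bearing governs: 224 kN.

224 kN (bearing governs)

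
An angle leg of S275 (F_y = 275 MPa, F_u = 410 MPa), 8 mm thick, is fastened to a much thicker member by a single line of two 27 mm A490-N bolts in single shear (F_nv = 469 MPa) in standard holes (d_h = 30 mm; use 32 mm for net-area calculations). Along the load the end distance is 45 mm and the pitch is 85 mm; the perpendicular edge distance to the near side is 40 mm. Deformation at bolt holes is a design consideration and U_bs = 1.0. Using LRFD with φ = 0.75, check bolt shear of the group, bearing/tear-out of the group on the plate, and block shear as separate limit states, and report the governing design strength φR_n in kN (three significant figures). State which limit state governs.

Bolt shear: A_b = π·27²/4 = 572.6 mm²; R_n = 469 × 572.6 × 2 × 1 / 1000 = 537.1 kN → 0.75 × 537.1 = 403 kN.
Bearing: edge l_c = 30, r_n = 118.1 kN; interior l_c = 55, r_n = 212.5 kN; R_n = 118.1 + 1·212.5 = 330.6 kN → 248 kN.
Block shear: A_gv = 1040, A_nv = 656, A_nt = 192 mm²; R_n = min(0.6F_uA_nv, 0.6F_yA_gv) + U_bs·F_u·A_nt = 240.1 kN → 180 kN.
Block shear governs: 180 kN.

180 kN (block shear governs)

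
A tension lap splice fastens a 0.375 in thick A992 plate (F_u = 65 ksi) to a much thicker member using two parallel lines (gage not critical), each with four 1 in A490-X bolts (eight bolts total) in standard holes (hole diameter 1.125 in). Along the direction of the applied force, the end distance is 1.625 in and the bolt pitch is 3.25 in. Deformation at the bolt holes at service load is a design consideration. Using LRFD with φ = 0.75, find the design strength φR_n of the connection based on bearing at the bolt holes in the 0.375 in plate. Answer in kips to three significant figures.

310 kips

Per bolt r_n = 1.2 l_c t F_u ≤ 2.4 d t F_u; upper limit = 2.4 × 1 × 0.375 × 65 = 58.5 kips.
Edge bolt: l_c = 1.625 − 1.125/2 = 1.062 in → 1.2 × 1.062 × 0.375 × 65 = 31.08 → r_n = 31.08 kips.
Interior bolts: l_c = 3.25 − 1.125 = 2.125 in → 1.2 × 2.125 × 0.375 × 65 = 62.16 → r_n = 58.5 kips.
R_n = 2 × 31.08 + 6 × 58.5 = 413.2 kips.
Design strength φR_n = 0.75 × 413.2 = 310 kips.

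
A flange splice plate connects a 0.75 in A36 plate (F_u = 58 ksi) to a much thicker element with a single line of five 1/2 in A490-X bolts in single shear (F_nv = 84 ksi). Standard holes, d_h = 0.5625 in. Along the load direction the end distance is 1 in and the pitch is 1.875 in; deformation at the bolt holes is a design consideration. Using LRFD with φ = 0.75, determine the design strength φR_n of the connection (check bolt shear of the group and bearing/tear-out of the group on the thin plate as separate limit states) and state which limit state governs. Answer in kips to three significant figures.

Bolt shear: A_b = π·0.5²/4 = 0.1963 in²; R_n = 84 × 0.1963 × 5 × 1 = 82.47 kips → 0.75 × 82.47 = 61.9 kips.
Bearing (1.2 l_c t F_u ≤ 2.4 d t F_u): upper limit = 2.4·0.5·0.75·58 = 52.2 kips.
  Edge l_c = 1 − 0.5625/2 = 0.7188 → r_n = 37.52 kips; interior l_c = 1.875 − 0.5625 = 1.312 → r_n = 52.2 kips.
  R_n,bearing = 1·37.52 + 4·52.2 = 246.3 kips → 0.75 × 246.3 = 185 kips.
Bolt shear governs: 61.9 kips.

61.9 kips (bolt shear governs)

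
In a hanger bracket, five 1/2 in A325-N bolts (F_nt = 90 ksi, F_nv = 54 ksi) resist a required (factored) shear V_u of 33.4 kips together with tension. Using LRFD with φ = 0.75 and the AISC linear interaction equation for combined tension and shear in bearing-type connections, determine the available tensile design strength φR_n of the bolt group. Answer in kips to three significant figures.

30.5 kips

A_b = π·0.5²/4 = 0.1963 in²; f_rv = 33.4 / (5 × 0.1963) = 34.02 ksi.
F'_nt = 1.3 F_nt − (F_nt / φF_nv) f_rv = 1.3·90 − (90/(0.75·54))·34.02 = 41.4 ksi, capped at F_nt → F'_nt = 41.4 ksi.
R_n = F'_nt · A_b · n = 41.4 × 0.1963 × 5 = 40.64 kips.
Design strength φR_n = 0.75 × 40.64 = 30.5 kips.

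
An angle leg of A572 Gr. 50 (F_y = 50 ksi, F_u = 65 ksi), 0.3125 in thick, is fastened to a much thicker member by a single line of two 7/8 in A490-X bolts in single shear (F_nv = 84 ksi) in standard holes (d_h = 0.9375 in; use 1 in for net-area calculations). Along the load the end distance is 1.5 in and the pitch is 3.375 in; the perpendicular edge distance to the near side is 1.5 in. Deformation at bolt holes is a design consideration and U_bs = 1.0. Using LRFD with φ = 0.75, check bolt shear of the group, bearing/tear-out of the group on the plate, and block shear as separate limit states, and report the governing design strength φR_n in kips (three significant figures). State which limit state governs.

46.1 kips (block shear governs)

Bolt shear: A_b = π·0.875²/4 = 0.6013 in²; R_n = 84 × 0.6013 × 2 × 1 = 101 kips → 0.75 × 101 = 75.8 kips.
Bearing: edge l_c = 1.031, r_n = 25.14 kips; interior l_c = 2.438, r_n = 42.66 kips; R_n = 25.14 + 1·42.66 = 67.79 kips → 50.8 kips.
Block shear: A_gv = 1.523, A_nv = 1.055, A_nt = 0.3125 in²; R_n = min(0.6F_uA_nv, 0.6F_yA_gv) + U_bs·F_u·A_nt = 61.45 kips → 46.1 kips.
Block shear governs: 46.1 kips.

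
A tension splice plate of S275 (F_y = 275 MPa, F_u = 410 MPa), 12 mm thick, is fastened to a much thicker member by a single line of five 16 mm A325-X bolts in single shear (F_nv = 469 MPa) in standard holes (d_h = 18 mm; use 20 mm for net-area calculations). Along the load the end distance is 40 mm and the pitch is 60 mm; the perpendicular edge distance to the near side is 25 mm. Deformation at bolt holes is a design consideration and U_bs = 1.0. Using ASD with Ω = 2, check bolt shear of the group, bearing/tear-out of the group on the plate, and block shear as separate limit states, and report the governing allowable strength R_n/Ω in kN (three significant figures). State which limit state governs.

Bolt shear: A_b = π·16²/4 = 201.1 mm²; R_n = 469 × 201.1 × 5 × 1 / 1000 = 471.5 kN → 471.5 / 2 = 236 kN.
Bearing: edge l_c = 31, r_n = 183 kN; interior l_c = 42, r_n = 188.9 kN; R_n = 183 + 4·188.9 = 938.7 kN → 469 kN.
Block shear: A_gv = 3360, A_nv = 2280, A_nt = 180 mm²; R_n = min(0.6F_uA_nv, 0.6F_yA_gv) + U_bs·F_u·A_nt = 628.2 kN → 314 kN.
Bolt shear governs: 236 kN.

236 kN (bolt shear governs)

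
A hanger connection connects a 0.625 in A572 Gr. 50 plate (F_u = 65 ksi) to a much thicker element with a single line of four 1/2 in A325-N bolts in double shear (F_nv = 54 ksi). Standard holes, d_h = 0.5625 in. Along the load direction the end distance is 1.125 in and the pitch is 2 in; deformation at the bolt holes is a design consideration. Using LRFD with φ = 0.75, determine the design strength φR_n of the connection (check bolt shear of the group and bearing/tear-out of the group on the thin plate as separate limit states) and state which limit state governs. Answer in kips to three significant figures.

Bolt shear: A_b = π·0.5²/4 = 0.1963 in²; R_n = 54 × 0.1963 × 4 × 2 = 84.82 kips → 0.75 × 84.82 = 63.6 kips.
Bearing (1.2 l_c t F_u ≤ 2.4 d t F_u): upper limit = 2.4·0.5·0.625·65 = 48.75 kips.
  Edge l_c = 1.125 − 0.5625/2 = 0.8438 → r_n = 41.13 kips; interior l_c = 2 − 0.5625 = 1.438 → r_n = 48.75 kips.
  R_n,bearing = 1·41.13 + 3·48.75 = 187.4 kips → 0.75 × 187.4 = 141 kips.
Bolt shear governs: 63.6 kips.

63.6 kips (bolt shear governs)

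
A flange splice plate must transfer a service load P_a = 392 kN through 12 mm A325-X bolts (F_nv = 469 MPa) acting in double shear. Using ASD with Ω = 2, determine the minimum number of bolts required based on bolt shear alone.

A_b = π·12²/4 = 113.1 mm².
Per-bolt allowable strength R_n/Ω = 469 × 113.1 × 2 / 1000 / 2 = 53.04 kN.
n ≥ 392 / 53.04 = 7.39 → use 8 bolts.

8 bolts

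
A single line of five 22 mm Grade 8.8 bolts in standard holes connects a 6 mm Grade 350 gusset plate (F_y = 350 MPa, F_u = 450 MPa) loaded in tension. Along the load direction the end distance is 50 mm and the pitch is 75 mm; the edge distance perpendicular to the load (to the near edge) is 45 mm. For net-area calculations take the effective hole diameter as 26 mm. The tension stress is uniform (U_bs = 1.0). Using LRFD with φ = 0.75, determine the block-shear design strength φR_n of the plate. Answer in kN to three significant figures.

348 kN

Shear plane L_v = 50 + 4·75 = 350 mm; A_gv = 350 × 6 = 2100 mm².
A_nv = (350 − 4.5·26) × 6 = 1398 mm².
A_nt = (45 − 0.5·26) × 6 = 192 mm².
0.6 F_u A_nv = 377.5 kN; 0.6 F_y A_gv = 441 kN → shear rupture governs the shear term.
R_n = 377.5 + 1.0 × 450 × 192 / 1000 = 463.9 kN.
Design strength φR_n = 0.75 × 463.9 = 348 kN.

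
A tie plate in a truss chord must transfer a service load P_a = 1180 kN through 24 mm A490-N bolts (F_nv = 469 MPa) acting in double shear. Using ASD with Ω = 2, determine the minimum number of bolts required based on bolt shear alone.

6 bolts

A_b = π·24²/4 = 452.4 mm².
Per-bolt allowable strength R_n/Ω = 469 × 452.4 × 2 / 1000 / 2 = 212.2 kN.
n ≥ 1180 / 212.2 = 5.562 → use 6 bolts.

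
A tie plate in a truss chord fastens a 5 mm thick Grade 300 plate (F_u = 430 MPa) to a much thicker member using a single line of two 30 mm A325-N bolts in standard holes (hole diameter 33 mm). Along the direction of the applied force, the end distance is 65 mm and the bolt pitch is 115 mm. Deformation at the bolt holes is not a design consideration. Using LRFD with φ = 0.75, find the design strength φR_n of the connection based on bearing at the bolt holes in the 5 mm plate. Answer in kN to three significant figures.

262 kN

Per bolt r_n = 1.5 l_c t F_u ≤ 3.0 d t F_u; upper limit = 3.0 × 30 × 5 × 430 / 1000 = 193.5 kN.
Edge bolt: l_c = 65 − 33/2 = 48.5 mm → 1.5 × 48.5 × 5 × 430 / 1000 = 156.4 → r_n = 156.4 kN.
Interior bolts: l_c = 115 − 33 = 82 mm → 1.5 × 82 × 5 × 430 / 1000 = 264.4 → r_n = 193.5 kN.
R_n = 1 × 156.4 + 1 × 193.5 = 349.9 kN.
Design strength φR_n = 0.75 × 349.9 = 262 kN.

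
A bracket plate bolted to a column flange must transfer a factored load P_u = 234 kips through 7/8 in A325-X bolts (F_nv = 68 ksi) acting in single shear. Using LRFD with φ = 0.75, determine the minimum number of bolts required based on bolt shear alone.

A_b = π·0.875²/4 = 0.6013 in².
Per-bolt design strength φR_n = 0.75 × 68 × 0.6013 × 1 = 30.67 kips.
n ≥ 234 / 30.67 = 7.63 → use 8 bolts.

8 bolts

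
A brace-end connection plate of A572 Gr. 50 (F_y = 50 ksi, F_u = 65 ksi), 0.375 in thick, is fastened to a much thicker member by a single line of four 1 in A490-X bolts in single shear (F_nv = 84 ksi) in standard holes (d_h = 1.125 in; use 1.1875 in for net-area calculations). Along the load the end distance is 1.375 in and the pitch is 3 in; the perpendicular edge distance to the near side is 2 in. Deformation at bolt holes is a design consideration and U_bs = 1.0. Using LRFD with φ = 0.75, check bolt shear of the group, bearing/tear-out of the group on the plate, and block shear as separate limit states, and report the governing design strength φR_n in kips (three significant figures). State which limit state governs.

Bolt shear: A_b = π·1²/4 = 0.7854 in²; R_n = 84 × 0.7854 × 4 × 1 = 263.9 kips → 0.75 × 263.9 = 198 kips.
Bearing: edge l_c = 0.8125, r_n = 23.77 kips; interior l_c = 1.875, r_n = 54.84 kips; R_n = 23.77 + 3·54.84 = 188.3 kips → 141 kips.
Block shear: A_gv = 3.891, A_nv = 2.332, A_nt = 0.5273 in²; R_n = min(0.6F_uA_nv, 0.6F_yA_gv) + U_bs·F_u·A_nt = 125.2 kips → 93.9 kips.
Block shear governs: 93.9 kips.

93.9 kips (block shear governs)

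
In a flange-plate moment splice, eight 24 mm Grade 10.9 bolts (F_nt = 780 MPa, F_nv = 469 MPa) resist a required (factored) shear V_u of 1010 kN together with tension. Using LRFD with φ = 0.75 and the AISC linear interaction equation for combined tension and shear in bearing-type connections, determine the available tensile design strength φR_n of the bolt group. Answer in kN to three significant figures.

A_b = π·24²/4 = 452.4 mm²; f_rv = 1010 × 1000 / (8 × 452.4) = 279.1 MPa.
F'_nt = 1.3 F_nt − (F_nt / φF_nv) f_rv = 1.3·780 − (780/(0.75·469))·279.1 = 395.2 MPa, capped at F_nt → F'_nt = 395.2 MPa.
R_n = F'_nt · A_b · n = 395.2 × 452.4 × 8 / 1000 = 1430 kN.
Design strength φR_n = 0.75 × 1430 = 1070 kN.

1070 kN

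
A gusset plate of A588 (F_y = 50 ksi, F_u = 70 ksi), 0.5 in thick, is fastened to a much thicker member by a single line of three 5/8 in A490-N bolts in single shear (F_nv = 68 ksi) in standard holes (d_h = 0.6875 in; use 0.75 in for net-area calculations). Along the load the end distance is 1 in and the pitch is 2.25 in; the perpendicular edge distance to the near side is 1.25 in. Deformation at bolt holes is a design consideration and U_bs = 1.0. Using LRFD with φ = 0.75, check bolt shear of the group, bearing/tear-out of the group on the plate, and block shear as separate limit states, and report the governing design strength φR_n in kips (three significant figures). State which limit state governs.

Bolt shear: A_b = π·0.625²/4 = 0.3068 in²; R_n = 68 × 0.3068 × 3 × 1 = 62.59 kips → 0.75 × 62.59 = 46.9 kips.
Bearing: edge l_c = 0.6562, r_n = 27.56 kips; interior l_c = 1.562, r_n = 52.5 kips; R_n = 27.56 + 2·52.5 = 132.6 kips → 99.4 kips.
Block shear: A_gv = 2.75, A_nv = 1.812, A_nt = 0.4375 in²; R_n = min(0.6F_uA_nv, 0.6F_yA_gv) + U_bs·F_u·A_nt = 106.8 kips → 80.1 kips.
Bolt shear governs: 46.9 kips.

46.9 kips (bolt shear governs)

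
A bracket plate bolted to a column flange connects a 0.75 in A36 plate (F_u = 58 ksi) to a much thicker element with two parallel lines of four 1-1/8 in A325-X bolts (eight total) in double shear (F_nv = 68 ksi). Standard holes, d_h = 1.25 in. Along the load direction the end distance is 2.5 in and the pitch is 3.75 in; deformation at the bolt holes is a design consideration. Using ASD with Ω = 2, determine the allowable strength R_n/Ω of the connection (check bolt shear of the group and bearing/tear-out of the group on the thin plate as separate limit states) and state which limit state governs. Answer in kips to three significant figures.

Bolt shear: A_b = π·1.125²/4 = 0.994 in²; R_n = 68 × 0.994 × 8 × 2 = 1081 kips → 1081 / 2 = 541 kips.
Bearing (1.2 l_c t F_u ≤ 2.4 d t F_u): upper limit = 2.4·1.125·0.75·58 = 117.4 kips.
  Edge l_c = 2.5 − 1.25/2 = 1.875 → r_n = 97.88 kips; interior l_c = 3.75 − 1.25 = 2.5 → r_n = 117.4 kips.
  R_n,bearing = 2·97.88 + 6·117.4 = 900.4 kips → 900.4 / 2 = 450 kips.
Bearing governs: 450 kips.

450 kips (bearing governs)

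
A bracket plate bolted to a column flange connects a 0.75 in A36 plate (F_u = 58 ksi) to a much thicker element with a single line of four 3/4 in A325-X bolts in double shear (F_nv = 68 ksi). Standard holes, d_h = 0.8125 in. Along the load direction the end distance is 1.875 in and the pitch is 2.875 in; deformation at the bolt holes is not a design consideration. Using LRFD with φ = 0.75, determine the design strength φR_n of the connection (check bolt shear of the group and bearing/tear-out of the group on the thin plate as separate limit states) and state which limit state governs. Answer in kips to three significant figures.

Bolt shear: A_b = π·0.75²/4 = 0.4418 in²; R_n = 68 × 0.4418 × 4 × 2 = 240.3 kips → 0.75 × 240.3 = 180 kips.
Bearing (1.5 l_c t F_u ≤ 3.0 d t F_u): upper limit = 3.0·0.75·0.75·58 = 97.88 kips.
  Edge l_c = 1.875 − 0.8125/2 = 1.469 → r_n = 95.84 kips; interior l_c = 2.875 − 0.8125 = 2.062 → r_n = 97.88 kips.
  R_n,bearing = 1·95.84 + 3·97.88 = 389.5 kips → 0.75 × 389.5 = 292 kips.
Bolt shear governs: 180 kips.

180 kips (bolt shear governs)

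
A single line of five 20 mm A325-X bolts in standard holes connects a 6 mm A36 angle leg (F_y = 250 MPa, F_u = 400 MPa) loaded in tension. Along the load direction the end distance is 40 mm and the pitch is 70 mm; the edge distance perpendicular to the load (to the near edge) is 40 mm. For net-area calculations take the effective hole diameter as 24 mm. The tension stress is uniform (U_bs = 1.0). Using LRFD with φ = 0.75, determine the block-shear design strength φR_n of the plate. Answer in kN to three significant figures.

266 kN

Shear plane L_v = 40 + 4·70 = 320 mm; A_gv = 320 × 6 = 1920 mm².
A_nv = (320 − 4.5·24) × 6 = 1272 mm².
A_nt = (40 − 0.5·24) × 6 = 168 mm².
0.6 F_u A_nv = 305.3 kN; 0.6 F_y A_gv = 288 kN → shear yielding governs the shear term.
R_n = 288 + 1.0 × 400 × 168 / 1000 = 355.2 kN.
Design strength φR_n = 0.75 × 355.2 = 266 kN.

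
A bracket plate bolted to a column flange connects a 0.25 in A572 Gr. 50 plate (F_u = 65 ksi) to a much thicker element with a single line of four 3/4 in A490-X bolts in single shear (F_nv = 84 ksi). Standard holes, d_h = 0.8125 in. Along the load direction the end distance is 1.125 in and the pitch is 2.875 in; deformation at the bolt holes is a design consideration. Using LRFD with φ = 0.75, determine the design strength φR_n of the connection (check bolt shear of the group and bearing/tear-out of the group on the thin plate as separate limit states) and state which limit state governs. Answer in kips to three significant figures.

76.3 kips (bearing governs)

Bolt shear: A_b = π·0.75²/4 = 0.4418 in²; R_n = 84 × 0.4418 × 4 × 1 = 148.4 kips → 0.75 × 148.4 = 111 kips.
Bearing (1.2 l_c t F_u ≤ 2.4 d t F_u): upper limit = 2.4·0.75·0.25·65 = 29.25 kips.
  Edge l_c = 1.125 − 0.8125/2 = 0.7188 → r_n = 14.02 kips; interior l_c = 2.875 − 0.8125 = 2.062 → r_n = 29.25 kips.
  R_n,bearing = 1·14.02 + 3·29.25 = 101.8 kips → 0.75 × 101.8 = 76.3 kips.
Bearing governs: 76.3 kips.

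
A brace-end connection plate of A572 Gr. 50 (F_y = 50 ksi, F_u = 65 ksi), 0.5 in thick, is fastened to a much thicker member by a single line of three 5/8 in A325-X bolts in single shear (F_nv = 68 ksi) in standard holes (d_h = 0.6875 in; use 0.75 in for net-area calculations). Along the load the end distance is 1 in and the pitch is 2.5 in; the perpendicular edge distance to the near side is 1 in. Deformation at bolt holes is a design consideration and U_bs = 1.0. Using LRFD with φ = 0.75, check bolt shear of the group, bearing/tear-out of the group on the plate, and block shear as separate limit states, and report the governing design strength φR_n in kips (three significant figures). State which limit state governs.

Bolt shear: A_b = π·0.625²/4 = 0.3068 in²; R_n = 68 × 0.3068 × 3 × 1 = 62.59 kips → 0.75 × 62.59 = 46.9 kips.
Bearing: edge l_c = 0.6562, r_n = 25.59 kips; interior l_c = 1.812, r_n = 48.75 kips; R_n = 25.59 + 2·48.75 = 123.1 kips → 92.3 kips.
Block shear: A_gv = 3, A_nv = 2.062, A_nt = 0.3125 in²; R_n = min(0.6F_uA_nv, 0.6F_yA_gv) + U_bs·F_u·A_nt = 100.8 kips → 75.6 kips.
Bolt shear governs: 46.9 kips.

46.9 kips (bolt shear governs)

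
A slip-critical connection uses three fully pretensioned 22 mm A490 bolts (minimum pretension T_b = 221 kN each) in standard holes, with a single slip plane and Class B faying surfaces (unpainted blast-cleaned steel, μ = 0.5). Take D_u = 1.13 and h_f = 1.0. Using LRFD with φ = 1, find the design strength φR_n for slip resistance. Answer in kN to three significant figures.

R_n = μ · D_u · h_f · T_b · n_s · n_b = 0.5 × 1.13 × 1.0 × 221 × 1 × 3 = 374.6 kN.
Design strength φR_n = 1 × 374.6 = 375 kN.

375 kN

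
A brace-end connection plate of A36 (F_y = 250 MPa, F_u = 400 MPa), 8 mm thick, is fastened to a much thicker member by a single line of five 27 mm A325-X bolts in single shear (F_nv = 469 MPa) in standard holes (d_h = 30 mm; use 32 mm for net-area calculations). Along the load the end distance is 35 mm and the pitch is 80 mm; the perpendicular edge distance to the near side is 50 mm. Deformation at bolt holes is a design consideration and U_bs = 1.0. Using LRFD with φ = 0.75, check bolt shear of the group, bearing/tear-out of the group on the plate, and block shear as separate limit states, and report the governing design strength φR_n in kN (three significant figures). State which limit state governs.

385 kN (block shear governs)

Bolt shear: A_b = π·27²/4 = 572.6 mm²; R_n = 469 × 572.6 × 5 × 1 / 1000 = 1343 kN → 0.75 × 1343 = 1010 kN.
Bearing: edge l_c = 20, r_n = 76.8 kN; interior l_c = 50, r_n = 192 kN; R_n = 76.8 + 4·192 = 844.8 kN → 634 kN.
Block shear: A_gv = 2840, A_nv = 1688, A_nt = 272 mm²; R_n = min(0.6F_uA_nv, 0.6F_yA_gv) + U_bs·F_u·A_nt = 513.9 kN → 385 kN.
Block shear governs: 385 kN.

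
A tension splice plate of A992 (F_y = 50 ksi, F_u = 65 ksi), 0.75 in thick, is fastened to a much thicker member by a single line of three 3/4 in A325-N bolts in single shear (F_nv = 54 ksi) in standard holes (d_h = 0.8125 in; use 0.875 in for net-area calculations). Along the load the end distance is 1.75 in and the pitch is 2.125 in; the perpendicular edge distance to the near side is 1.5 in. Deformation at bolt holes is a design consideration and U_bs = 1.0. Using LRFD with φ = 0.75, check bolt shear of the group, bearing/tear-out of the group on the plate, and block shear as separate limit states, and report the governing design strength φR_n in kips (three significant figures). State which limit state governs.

53.7 kips (bolt shear governs)

Bolt shear: A_b = π·0.75²/4 = 0.4418 in²; R_n = 54 × 0.4418 × 3 × 1 = 71.57 kips → 0.75 × 71.57 = 53.7 kips.
Bearing: edge l_c = 1.344, r_n = 78.61 kips; interior l_c = 1.312, r_n = 76.78 kips; R_n = 78.61 + 2·76.78 = 232.2 kips → 174 kips.
Block shear: A_gv = 4.5, A_nv = 2.859, A_nt = 0.7969 in²; R_n = min(0.6F_uA_nv, 0.6F_yA_gv) + U_bs·F_u·A_nt = 163.3 kips → 122 kips.
Bolt shear governs: 53.7 kips.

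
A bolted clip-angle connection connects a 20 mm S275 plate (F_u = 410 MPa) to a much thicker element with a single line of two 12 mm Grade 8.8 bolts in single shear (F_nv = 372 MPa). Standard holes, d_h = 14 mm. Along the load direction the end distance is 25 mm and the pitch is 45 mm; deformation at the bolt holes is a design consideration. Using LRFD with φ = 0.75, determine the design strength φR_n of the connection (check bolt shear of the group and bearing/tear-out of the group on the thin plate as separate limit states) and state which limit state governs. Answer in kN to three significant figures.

63.1 kN (bolt shear governs)

Bolt shear: A_b = π·12²/4 = 113.1 mm²; R_n = 372 × 113.1 × 2 × 1 / 1000 = 84.14 kN → 0.75 × 84.14 = 63.1 kN.
Bearing (1.2 l_c t F_u ≤ 2.4 d t F_u): upper limit = 2.4·12·20·410 / 1000 = 236.2 kN.
  Edge l_c = 25 − 14/2 = 18 → r_n = 177.1 kN; interior l_c = 45 − 14 = 31 → r_n = 236.2 kN.
  R_n,bearing = 1·177.1 + 1·236.2 = 413.3 kN → 0.75 × 413.3 = 310 kN.
Bolt shear governs: 63.1 kN.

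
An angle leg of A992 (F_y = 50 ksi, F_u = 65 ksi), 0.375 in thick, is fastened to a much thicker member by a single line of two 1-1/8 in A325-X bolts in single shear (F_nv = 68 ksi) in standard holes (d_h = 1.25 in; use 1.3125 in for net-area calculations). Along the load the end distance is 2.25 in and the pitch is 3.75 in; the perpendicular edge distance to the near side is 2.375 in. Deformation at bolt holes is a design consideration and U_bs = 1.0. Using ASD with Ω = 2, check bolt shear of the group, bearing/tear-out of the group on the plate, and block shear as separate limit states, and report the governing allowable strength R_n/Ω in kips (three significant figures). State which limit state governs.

50.4 kips (block shear governs)

Bolt shear: A_b = π·1.125²/4 = 0.994 in²; R_n = 68 × 0.994 × 2 × 1 = 135.2 kips → 135.2 / 2 = 67.6 kips.
Bearing: edge l_c = 1.625, r_n = 47.53 kips; interior l_c = 2.5, r_n = 65.81 kips; R_n = 47.53 + 1·65.81 = 113.3 kips → 56.7 kips.
Block shear: A_gv = 2.25, A_nv = 1.512, A_nt = 0.6445 in²; R_n = min(0.6F_uA_nv, 0.6F_yA_gv) + U_bs·F_u·A_nt = 100.9 kips → 50.4 kips.
Block shear governs: 50.4 kips.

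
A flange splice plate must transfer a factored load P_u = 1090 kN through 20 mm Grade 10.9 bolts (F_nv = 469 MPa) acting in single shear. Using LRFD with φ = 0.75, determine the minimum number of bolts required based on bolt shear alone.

A_b = π·20²/4 = 314.2 mm².
Per-bolt design strength φR_n = 0.75 × 469 × 314.2 × 1 / 1000 = 110.5 kN.
n ≥ 1090 / 110.5 = 9.864 → use 10 bolts.

10 bolts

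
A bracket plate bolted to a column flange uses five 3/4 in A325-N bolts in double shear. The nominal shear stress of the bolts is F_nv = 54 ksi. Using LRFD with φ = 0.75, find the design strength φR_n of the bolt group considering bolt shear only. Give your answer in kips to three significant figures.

A_b = π × 0.75² / 4 = 0.4418 in².
R_n = F_nv · A_b · n · n_s = 54 × 0.4418 × 5 × 2 = 238.6 kips.
Design strength φR_n = 0.75 × 238.6 = 179 kips.

179 kips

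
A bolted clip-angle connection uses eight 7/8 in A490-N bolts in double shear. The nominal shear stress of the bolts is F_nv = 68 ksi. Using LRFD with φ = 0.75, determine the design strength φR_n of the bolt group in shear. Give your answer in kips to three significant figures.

A_b = π × 0.875² / 4 = 0.6013 in².
R_n = F_nv · A_b · n · n_s = 68 × 0.6013 × 8 × 2 = 654.2 kips.
Design strength φR_n = 0.75 × 654.2 = 491 kips.

491 kips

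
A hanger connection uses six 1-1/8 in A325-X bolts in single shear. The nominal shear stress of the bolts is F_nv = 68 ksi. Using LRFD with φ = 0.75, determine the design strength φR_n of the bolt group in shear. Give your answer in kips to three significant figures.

A_b = π × 1.125² / 4 = 0.994 in².
R_n = F_nv · A_b · n · n_s = 68 × 0.994 × 6 × 1 = 405.6 kips.
Design strength φR_n = 0.75 × 405.6 = 304 kips.

304 kips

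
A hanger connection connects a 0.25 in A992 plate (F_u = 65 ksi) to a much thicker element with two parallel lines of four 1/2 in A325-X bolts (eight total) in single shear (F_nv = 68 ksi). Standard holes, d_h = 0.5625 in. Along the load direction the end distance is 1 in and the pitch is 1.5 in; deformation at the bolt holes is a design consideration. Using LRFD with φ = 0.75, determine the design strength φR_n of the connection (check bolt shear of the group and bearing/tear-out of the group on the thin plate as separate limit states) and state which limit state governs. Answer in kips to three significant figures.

Bolt shear: A_b = π·0.5²/4 = 0.1963 in²; R_n = 68 × 0.1963 × 8 × 1 = 106.8 kips → 0.75 × 106.8 = 80.1 kips.
Bearing (1.2 l_c t F_u ≤ 2.4 d t F_u): upper limit = 2.4·0.5·0.25·65 = 19.5 kips.
  Edge l_c = 1 − 0.5625/2 = 0.7188 → r_n = 14.02 kips; interior l_c = 1.5 − 0.5625 = 0.9375 → r_n = 18.28 kips.
  R_n,bearing = 2·14.02 + 6·18.28 = 137.7 kips → 0.75 × 137.7 = 103 kips.
Bolt shear governs: 80.1 kips.

80.1 kips (bolt shear governs)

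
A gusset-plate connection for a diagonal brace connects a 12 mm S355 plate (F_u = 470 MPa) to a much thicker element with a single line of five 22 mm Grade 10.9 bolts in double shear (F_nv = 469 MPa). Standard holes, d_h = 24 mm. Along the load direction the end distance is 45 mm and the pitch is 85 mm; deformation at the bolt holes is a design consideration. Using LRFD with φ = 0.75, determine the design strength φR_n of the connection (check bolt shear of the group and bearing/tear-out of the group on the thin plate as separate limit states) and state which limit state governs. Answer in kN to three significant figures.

Bolt shear: A_b = π·22²/4 = 380.1 mm²; R_n = 469 × 380.1 × 5 × 2 / 1000 = 1783 kN → 0.75 × 1783 = 1340 kN.
Bearing (1.2 l_c t F_u ≤ 2.4 d t F_u): upper limit = 2.4·22·12·470 / 1000 = 297.8 kN.
  Edge l_c = 45 − 24/2 = 33 → r_n = 223.3 kN; interior l_c = 85 − 24 = 61 → r_n = 297.8 kN.
  R_n,bearing = 1·223.3 + 4·297.8 = 1415 kN → 0.75 × 1415 = 1060 kN.
Bearing governs: 1060 kN.

1060 kN (bearing governs)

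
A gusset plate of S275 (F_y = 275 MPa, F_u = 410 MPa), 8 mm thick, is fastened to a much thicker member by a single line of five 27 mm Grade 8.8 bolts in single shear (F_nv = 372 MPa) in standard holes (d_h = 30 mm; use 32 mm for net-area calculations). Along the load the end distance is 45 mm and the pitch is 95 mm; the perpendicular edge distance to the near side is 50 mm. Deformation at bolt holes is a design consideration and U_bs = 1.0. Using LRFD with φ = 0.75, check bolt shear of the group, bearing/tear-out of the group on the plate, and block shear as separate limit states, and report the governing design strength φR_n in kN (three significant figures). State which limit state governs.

Bolt shear: A_b = π·27²/4 = 572.6 mm²; R_n = 372 × 572.6 × 5 × 1 / 1000 = 1065 kN → 0.75 × 1065 = 799 kN.
Bearing: edge l_c = 30, r_n = 118.1 kN; interior l_c = 65, r_n = 212.5 kN; R_n = 118.1 + 4·212.5 = 968.3 kN → 726 kN.
Block shear: A_gv = 3400, A_nv = 2248, A_nt = 272 mm²; R_n = min(0.6F_uA_nv, 0.6F_yA_gv) + U_bs·F_u·A_nt = 664.5 kN → 498 kN.
Block shear governs: 498 kN.

498 kN (block shear governs)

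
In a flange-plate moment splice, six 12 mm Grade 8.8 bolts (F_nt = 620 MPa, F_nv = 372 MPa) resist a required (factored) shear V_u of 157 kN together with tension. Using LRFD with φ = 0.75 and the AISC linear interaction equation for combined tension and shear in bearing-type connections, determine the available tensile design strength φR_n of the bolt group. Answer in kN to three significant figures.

A_b = π·12²/4 = 113.1 mm²; f_rv = 157 × 1000 / (6 × 113.1) = 231.4 MPa.
F'_nt = 1.3 F_nt − (F_nt / φF_nv) f_rv = 1.3·620 − (620/(0.75·372))·231.4 = 291.9 MPa, capped at F_nt → F'_nt = 291.9 MPa.
R_n = F'_nt · A_b · n = 291.9 × 113.1 × 6 / 1000 = 198 kN.
Design strength φR_n = 0.75 × 198 = 149 kN.

149 kN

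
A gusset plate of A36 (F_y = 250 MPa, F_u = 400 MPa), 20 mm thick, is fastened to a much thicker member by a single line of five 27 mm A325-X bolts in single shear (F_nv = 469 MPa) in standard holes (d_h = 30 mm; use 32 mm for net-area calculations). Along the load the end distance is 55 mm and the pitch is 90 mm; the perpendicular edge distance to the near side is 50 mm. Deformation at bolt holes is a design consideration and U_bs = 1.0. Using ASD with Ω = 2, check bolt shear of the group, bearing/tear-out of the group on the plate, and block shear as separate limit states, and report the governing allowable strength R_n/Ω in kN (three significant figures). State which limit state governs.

Bolt shear: A_b = π·27²/4 = 572.6 mm²; R_n = 469 × 572.6 × 5 × 1 / 1000 = 1343 kN → 1343 / 2 = 671 kN.
Bearing: edge l_c = 40, r_n = 384 kN; interior l_c = 60, r_n = 518.4 kN; R_n = 384 + 4·518.4 = 2458 kN → 1230 kN.
Block shear: A_gv = 8300, A_nv = 5420, A_nt = 680 mm²; R_n = min(0.6F_uA_nv, 0.6F_yA_gv) + U_bs·F_u·A_nt = 1517 kN → 758 kN.
Bolt shear governs: 671 kN.

671 kN (bolt shear governs)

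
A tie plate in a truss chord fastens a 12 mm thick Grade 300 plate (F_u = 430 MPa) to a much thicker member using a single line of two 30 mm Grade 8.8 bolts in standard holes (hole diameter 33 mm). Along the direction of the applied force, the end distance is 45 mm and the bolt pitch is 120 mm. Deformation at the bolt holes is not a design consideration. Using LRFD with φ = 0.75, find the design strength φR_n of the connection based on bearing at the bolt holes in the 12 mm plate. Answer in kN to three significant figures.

514 kN

Per bolt r_n = 1.5 l_c t F_u ≤ 3.0 d t F_u; upper limit = 3.0 × 30 × 12 × 430 / 1000 = 464.4 kN.
Edge bolt: l_c = 45 − 33/2 = 28.5 mm → 1.5 × 28.5 × 12 × 430 / 1000 = 220.6 → r_n = 220.6 kN.
Interior bolts: l_c = 120 − 33 = 87 mm → 1.5 × 87 × 12 × 430 / 1000 = 673.4 → r_n = 464.4 kN.
R_n = 1 × 220.6 + 1 × 464.4 = 685 kN.
Design strength φR_n = 0.75 × 685 = 514 kN.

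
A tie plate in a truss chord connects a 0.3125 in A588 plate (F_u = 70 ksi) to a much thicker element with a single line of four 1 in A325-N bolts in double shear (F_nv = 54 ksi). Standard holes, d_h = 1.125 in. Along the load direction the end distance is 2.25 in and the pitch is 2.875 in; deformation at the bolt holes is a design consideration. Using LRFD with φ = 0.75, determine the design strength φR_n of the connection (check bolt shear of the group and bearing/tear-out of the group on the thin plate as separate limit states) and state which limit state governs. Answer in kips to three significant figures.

Bolt shear: A_b = π·1²/4 = 0.7854 in²; R_n = 54 × 0.7854 × 4 × 2 = 339.3 kips → 0.75 × 339.3 = 254 kips.
Bearing (1.2 l_c t F_u ≤ 2.4 d t F_u): upper limit = 2.4·1·0.3125·70 = 52.5 kips.
  Edge l_c = 2.25 − 1.125/2 = 1.688 → r_n = 44.3 kips; interior l_c = 2.875 − 1.125 = 1.75 → r_n = 45.94 kips.
  R_n,bearing = 1·44.3 + 3·45.94 = 182.1 kips → 0.75 × 182.1 = 137 kips.
Bearing governs: 137 kips.

137 kips (bearing governs)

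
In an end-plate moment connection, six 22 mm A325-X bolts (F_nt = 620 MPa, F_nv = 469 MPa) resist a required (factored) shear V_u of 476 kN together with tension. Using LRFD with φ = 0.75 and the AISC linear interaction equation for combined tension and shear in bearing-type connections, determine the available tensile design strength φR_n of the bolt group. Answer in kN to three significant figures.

749 kN

A_b = π·22²/4 = 380.1 mm²; f_rv = 476 × 1000 / (6 × 380.1) = 208.7 MPa.
F'_nt = 1.3 F_nt − (F_nt / φF_nv) f_rv = 1.3·620 − (620/(0.75·469))·208.7 = 438.1 MPa, capped at F_nt → F'_nt = 438.1 MPa.
R_n = F'_nt · A_b · n = 438.1 × 380.1 × 6 / 1000 = 999.3 kN.
Design strength φR_n = 0.75 × 999.3 = 749 kN.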